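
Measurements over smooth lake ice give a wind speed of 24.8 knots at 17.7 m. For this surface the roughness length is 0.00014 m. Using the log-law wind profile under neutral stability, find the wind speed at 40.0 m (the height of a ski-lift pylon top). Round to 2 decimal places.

Log law: V(z) ∝ ln(z/z₀), so V₂/V₁ = ln(z₂/z₀) / ln(z₁/z₀).
ln(40.0/0.00014) = 12.5627, ln(17.7/0.00014) = 11.7474
V₂ = 24.8 × 12.5627/11.7474 = 24.8 × 1.0694 = 26.5212 knots

26.52 knots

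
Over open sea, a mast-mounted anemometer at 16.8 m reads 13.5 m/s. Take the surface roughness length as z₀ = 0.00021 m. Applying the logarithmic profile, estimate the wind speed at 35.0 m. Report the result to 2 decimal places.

14.38 m/s

Log law: V(z) ∝ ln(z/z₀), so V₂/V₁ = ln(z₂/z₀) / ln(z₁/z₀).
ln(35.0/0.00021) = 12.0238, ln(16.8/0.00021) = 11.2898
V₂ = 13.5 × 12.0238/11.2898 = 13.5 × 1.0650 = 14.3777 m/s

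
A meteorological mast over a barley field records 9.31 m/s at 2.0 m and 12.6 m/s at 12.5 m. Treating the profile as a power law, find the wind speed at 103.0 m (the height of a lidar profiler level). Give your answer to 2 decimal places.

First find α: α = ln(V₂/V₁)/ln(z₂/z₁) = ln(12.6/9.31)/ln(12.5/2.0) = 0.30261/1.83258 = 0.1651
Extrapolate from 12.5 m to 103.0 m: V₃ = 12.6 × (103.0/12.5)^0.1651 = 12.6 × 1.4166 = 17.8490 m/s

17.85 m/s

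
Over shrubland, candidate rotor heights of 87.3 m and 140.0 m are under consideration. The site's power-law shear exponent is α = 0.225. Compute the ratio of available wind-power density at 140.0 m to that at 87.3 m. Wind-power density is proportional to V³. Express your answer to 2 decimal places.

Speed ratio: V_B/V_A = (z_B/z_A)^α = (140.0/87.3)^0.225 = (1.6037)^0.225 = 1.11212
Power-density ratio: P_B/P_A = (V_B/V_A)³ = (1.11212)³ = 1.37547

1.38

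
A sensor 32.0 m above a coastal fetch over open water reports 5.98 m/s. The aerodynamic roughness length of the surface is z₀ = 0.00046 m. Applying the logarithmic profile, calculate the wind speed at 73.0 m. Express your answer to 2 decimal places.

Log law: V(z) ∝ ln(z/z₀), so V₂/V₁ = ln(z₂/z₀) / ln(z₁/z₀).
ln(73.0/0.00046) = 11.9747, ln(32.0/0.00046) = 11.1500
V₂ = 5.98 × 11.9747/11.1500 = 5.98 × 1.0740 = 6.4223 m/s

6.42 m/s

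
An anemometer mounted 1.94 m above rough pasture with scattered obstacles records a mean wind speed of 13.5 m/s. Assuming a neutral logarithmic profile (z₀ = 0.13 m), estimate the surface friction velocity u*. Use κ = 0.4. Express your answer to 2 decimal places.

Log law: V(z) = (u*/κ) · ln(z/z₀) ⇒ u* = κ · V / ln(z/z₀)
u* = 0.4 × 13.5 / ln(1.94/0.13) = 0.4 × 13.5 / 2.7029
   = 5.4000 / 2.7029 = 1.9978 m/s

u* ≈ 2.00 m/s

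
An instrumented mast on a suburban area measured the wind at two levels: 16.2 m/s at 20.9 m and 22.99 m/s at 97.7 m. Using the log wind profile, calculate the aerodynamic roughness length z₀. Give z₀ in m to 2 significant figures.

Log law: V(z) ∝ ln(z/z₀). With r = V₁/V₂ = 16.2/22.99 = 0.70465,
r · ln(z₂/z₀) = ln(z₁/z₀) ⇒ ln z₀ = (ln z₁ − r·ln z₂)/(1 − r)
ln z₀ = (3.03975 − 0.70465×4.58190) / 0.29535 = -0.6396
z₀ = exp(-0.6396) = 0.5275 m

z₀ ≈ 0.53 m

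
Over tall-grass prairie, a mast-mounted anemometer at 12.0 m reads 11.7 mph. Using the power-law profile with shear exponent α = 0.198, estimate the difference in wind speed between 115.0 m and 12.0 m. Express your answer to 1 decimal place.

Power law: V₂ = V₁ · (z₂/z₁)^α = 11.7 × (9.5833)^0.198 = 18.3032 mph
ΔV = 18.3032 − 11.7 = 6.6032 mph

6.6 mph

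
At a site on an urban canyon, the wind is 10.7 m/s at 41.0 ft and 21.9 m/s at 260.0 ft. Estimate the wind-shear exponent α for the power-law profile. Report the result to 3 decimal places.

Power law: V₂/V₁ = (z₂/z₁)^α ⇒ α = ln(V₂/V₁) / ln(z₂/z₁)
α = ln(21.9/10.7) / ln(260.0/41.0) = ln(2.0467) / ln(6.3415)
  = 0.71624 / 1.84711 = 0.38776

α ≈ 0.388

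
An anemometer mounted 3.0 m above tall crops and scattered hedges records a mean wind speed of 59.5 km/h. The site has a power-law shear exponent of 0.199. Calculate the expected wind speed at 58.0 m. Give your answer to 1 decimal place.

Power-law profile: V₂ = V₁ · (z₂/z₁)^α
V₂ = 59.5 × (58.0/3.0)^0.199 = 59.5 × (19.3333)^0.199
    = 59.5 × 1.8029 = 107.2734 km/h

107.3 km/h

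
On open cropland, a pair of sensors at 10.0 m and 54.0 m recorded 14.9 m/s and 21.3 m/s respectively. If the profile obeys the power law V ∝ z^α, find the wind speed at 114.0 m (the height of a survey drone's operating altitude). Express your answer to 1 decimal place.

First find α: α = ln(V₂/V₁)/ln(z₂/z₁) = ln(21.3/14.9)/ln(54.0/10.0) = 0.35735/1.68640 = 0.2119
Extrapolate from 54.0 m to 114.0 m: V₃ = 21.3 × (114.0/54.0)^0.2119 = 21.3 × 1.1716 = 24.9542 m/s

25.0 m/s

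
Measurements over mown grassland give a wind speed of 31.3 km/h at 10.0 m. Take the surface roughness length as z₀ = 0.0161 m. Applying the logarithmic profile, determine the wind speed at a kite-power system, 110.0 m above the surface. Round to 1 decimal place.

Log law: V(z) ∝ ln(z/z₀), so V₂/V₁ = ln(z₂/z₀) / ln(z₁/z₀).
ln(110.0/0.0161) = 8.8294, ln(10.0/0.0161) = 6.4315
V₂ = 31.3 × 8.8294/6.4315 = 31.3 × 1.3728 = 42.9697 km/h

43.0 km/h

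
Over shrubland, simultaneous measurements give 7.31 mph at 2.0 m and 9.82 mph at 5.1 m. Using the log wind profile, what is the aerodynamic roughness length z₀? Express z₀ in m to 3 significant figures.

z₀ ≈ 0.131 m

Log law: V(z) ∝ ln(z/z₀). With r = V₁/V₂ = 7.31/9.82 = 0.74440,
r · ln(z₂/z₀) = ln(z₁/z₀) ⇒ ln z₀ = (ln z₁ − r·ln z₂)/(1 − r)
ln z₀ = (0.69315 − 0.74440×1.62924) / 0.25560 = -2.0331
z₀ = exp(-2.0331) = 0.1309 m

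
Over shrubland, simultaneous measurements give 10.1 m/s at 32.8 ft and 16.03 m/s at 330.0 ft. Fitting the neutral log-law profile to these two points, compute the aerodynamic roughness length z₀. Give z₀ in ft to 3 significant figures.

z₀ ≈ 0.643 ft

Log law: V(z) ∝ ln(z/z₀). With r = V₁/V₂ = 10.1/16.03 = 0.63007,
r · ln(z₂/z₀) = ln(z₁/z₀) ⇒ ln z₀ = (ln z₁ − r·ln z₂)/(1 − r)
ln z₀ = (3.49043 − 0.63007×5.79909) / 0.36993 = -0.4417
z₀ = exp(-0.4417) = 0.6429 ft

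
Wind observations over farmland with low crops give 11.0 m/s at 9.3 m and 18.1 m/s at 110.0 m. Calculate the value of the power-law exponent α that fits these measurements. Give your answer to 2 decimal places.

Power law: V₂/V₁ = (z₂/z₁)^α ⇒ α = ln(V₂/V₁) / ln(z₂/z₁)
α = ln(18.1/11.0) / ln(110.0/9.3) = ln(1.6455) / ln(11.8280)
  = 0.49802 / 2.47047 = 0.20159

α ≈ 0.20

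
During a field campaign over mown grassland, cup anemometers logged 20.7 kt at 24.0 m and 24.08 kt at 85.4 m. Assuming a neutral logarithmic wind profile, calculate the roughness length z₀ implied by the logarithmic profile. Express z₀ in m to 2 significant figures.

Log law: V(z) ∝ ln(z/z₀). With r = V₁/V₂ = 20.7/24.08 = 0.85963,
r · ln(z₂/z₀) = ln(z₁/z₀) ⇒ ln z₀ = (ln z₁ − r·ln z₂)/(1 − r)
ln z₀ = (3.17805 − 0.85963×4.44735) / 0.14037 = -4.5954
z₀ = exp(-4.5954) = 0.01010 m

z₀ ≈ 0.010 m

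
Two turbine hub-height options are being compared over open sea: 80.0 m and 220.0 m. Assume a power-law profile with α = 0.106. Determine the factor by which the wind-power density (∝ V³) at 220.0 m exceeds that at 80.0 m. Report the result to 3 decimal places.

1.379

Speed ratio: V_B/V_A = (z_B/z_A)^α = (220.0/80.0)^0.106 = (2.7500)^0.106 = 1.11319
Power-density ratio: P_B/P_A = (V_B/V_A)³ = (1.11319)³ = 1.37946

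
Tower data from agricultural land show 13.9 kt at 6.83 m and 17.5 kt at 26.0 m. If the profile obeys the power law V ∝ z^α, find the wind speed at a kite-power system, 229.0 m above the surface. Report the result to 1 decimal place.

First find α: α = ln(V₂/V₁)/ln(z₂/z₁) = ln(17.5/13.9)/ln(26.0/6.83) = 0.23031/1.33677 = 0.1723
Extrapolate from 26.0 m to 229.0 m: V₃ = 17.5 × (229.0/26.0)^0.1723 = 17.5 × 1.4548 = 25.4582 kt

25.5 kt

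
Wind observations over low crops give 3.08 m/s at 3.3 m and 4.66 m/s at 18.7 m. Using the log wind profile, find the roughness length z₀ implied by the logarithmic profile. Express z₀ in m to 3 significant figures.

z₀ ≈ 0.112 m

Log law: V(z) ∝ ln(z/z₀). With r = V₁/V₂ = 3.08/4.66 = 0.66094,
r · ln(z₂/z₀) = ln(z₁/z₀) ⇒ ln z₀ = (ln z₁ − r·ln z₂)/(1 − r)
ln z₀ = (1.19392 − 0.66094×2.92852) / 0.33906 = -2.1875
z₀ = exp(-2.1875) = 0.1122 m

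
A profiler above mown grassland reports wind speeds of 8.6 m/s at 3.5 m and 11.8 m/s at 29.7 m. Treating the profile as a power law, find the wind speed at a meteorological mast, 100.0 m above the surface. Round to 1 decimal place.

First find α: α = ln(V₂/V₁)/ln(z₂/z₁) = ln(11.8/8.6)/ln(29.7/3.5) = 0.31634/2.13838 = 0.1479
Extrapolate from 29.7 m to 100.0 m: V₃ = 11.8 × (100.0/29.7)^0.1479 = 11.8 × 1.1967 = 14.1214 m/s

14.1 m/s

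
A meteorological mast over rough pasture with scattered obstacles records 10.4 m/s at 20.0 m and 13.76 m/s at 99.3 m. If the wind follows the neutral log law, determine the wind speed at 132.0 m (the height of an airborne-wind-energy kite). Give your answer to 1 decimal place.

Log law: V ∝ ln(z/z₀). From the pair, with r = V₁/V₂ = 0.75581,
ln z₀ = (ln z₁ − r·ln z₂)/(1 − r) = (2.9957 − 0.75581×4.5981)/0.24419 = -1.9641 → z₀ = 0.1403 m
V₃ = V₁ · ln(z₃/z₀)/ln(z₁/z₀) = 10.4 × 6.8469/4.9599 = 14.3569 m/s

14.4 m/s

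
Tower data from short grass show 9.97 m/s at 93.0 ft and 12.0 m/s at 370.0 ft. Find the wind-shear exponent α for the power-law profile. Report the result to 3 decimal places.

Power law: V₂/V₁ = (z₂/z₁)^α ⇒ α = ln(V₂/V₁) / ln(z₂/z₁)
α = ln(12.0/9.97) / ln(370.0/93.0) = ln(1.2036) / ln(3.9785)
  = 0.18533 / 1.38090 = 0.13421

α ≈ 0.134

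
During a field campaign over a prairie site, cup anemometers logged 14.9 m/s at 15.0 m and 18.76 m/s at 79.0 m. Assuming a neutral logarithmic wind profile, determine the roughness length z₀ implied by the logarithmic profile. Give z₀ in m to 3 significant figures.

z₀ ≈ 0.0246 m

Log law: V(z) ∝ ln(z/z₀). With r = V₁/V₂ = 14.9/18.76 = 0.79424,
r · ln(z₂/z₀) = ln(z₁/z₀) ⇒ ln z₀ = (ln z₁ − r·ln z₂)/(1 − r)
ln z₀ = (2.70805 − 0.79424×4.36945) / 0.20576 = -3.7051
z₀ = exp(-3.7051) = 0.02460 m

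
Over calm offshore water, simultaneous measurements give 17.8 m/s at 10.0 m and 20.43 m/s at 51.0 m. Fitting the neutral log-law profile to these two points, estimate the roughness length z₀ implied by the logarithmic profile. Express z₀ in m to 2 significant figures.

z₀ ≈ 0.00016 m

Log law: V(z) ∝ ln(z/z₀). With r = V₁/V₂ = 17.8/20.43 = 0.87127,
r · ln(z₂/z₀) = ln(z₁/z₀) ⇒ ln z₀ = (ln z₁ − r·ln z₂)/(1 − r)
ln z₀ = (2.30259 − 0.87127×3.93183) / 0.12873 = -8.7242
z₀ = exp(-8.7242) = 0.0001626 m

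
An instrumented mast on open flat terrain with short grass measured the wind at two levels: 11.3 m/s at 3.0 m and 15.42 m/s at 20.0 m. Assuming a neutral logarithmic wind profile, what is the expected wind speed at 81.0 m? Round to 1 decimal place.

Log law: V ∝ ln(z/z₀). From the pair, with r = V₁/V₂ = 0.73281,
ln z₀ = (ln z₁ − r·ln z₂)/(1 − r) = (1.0986 − 0.73281×2.9957)/0.26719 = -4.1047 → z₀ = 0.01650 m
V₃ = V₁ · ln(z₃/z₀)/ln(z₁/z₀) = 11.3 × 8.4991/5.2033 = 18.4576 m/s

18.5 m/s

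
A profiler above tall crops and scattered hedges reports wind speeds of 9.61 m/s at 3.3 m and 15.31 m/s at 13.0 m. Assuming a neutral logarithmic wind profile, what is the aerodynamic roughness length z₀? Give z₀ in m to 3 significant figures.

z₀ ≈ 0.327 m

Log law: V(z) ∝ ln(z/z₀). With r = V₁/V₂ = 9.61/15.31 = 0.62769,
r · ln(z₂/z₀) = ln(z₁/z₀) ⇒ ln z₀ = (ln z₁ − r·ln z₂)/(1 − r)
ln z₀ = (1.19392 − 0.62769×2.56495) / 0.37231 = -1.1176
z₀ = exp(-1.1176) = 0.3271 m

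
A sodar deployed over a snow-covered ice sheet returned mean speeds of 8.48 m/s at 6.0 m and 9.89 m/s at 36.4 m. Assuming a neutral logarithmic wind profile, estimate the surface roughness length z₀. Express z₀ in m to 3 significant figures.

z₀ ≈ 0.000117 m

Log law: V(z) ∝ ln(z/z₀). With r = V₁/V₂ = 8.48/9.89 = 0.85743,
r · ln(z₂/z₀) = ln(z₁/z₀) ⇒ ln z₀ = (ln z₁ − r·ln z₂)/(1 − r)
ln z₀ = (1.79176 − 0.85743×3.59457) / 0.14257 = -9.0507
z₀ = exp(-9.0507) = 0.0001173 m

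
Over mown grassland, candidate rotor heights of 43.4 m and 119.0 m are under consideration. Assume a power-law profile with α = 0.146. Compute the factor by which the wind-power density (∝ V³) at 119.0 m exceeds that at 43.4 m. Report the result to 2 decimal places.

Speed ratio: V_B/V_A = (z_B/z_A)^α = (119.0/43.4)^0.146 = (2.7419)^0.146 = 1.15866
Power-density ratio: P_B/P_A = (V_B/V_A)³ = (1.15866)³ = 1.55550

1.56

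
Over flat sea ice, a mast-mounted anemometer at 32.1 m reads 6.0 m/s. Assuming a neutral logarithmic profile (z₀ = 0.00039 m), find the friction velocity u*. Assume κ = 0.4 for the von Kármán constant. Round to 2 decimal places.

Log law: V(z) = (u*/κ) · ln(z/z₀) ⇒ u* = κ · V / ln(z/z₀)
u* = 0.4 × 6.0 / ln(32.1/0.00039) = 0.4 × 6.0 / 11.3182
   = 2.4000 / 11.3182 = 0.2120 m/s

u* ≈ 0.21 m/s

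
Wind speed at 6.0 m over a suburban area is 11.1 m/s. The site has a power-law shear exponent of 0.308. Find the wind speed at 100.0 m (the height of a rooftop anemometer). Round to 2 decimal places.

Power-law profile: V₂ = V₁ · (z₂/z₁)^α
V₂ = 11.1 × (100.0/6.0)^0.308 = 11.1 × (16.6667)^0.308
    = 11.1 × 2.3786 = 26.4029 m/s

26.40 m/s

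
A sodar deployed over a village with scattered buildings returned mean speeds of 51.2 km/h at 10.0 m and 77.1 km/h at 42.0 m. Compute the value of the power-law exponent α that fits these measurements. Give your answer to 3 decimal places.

Power law: V₂/V₁ = (z₂/z₁)^α ⇒ α = ln(V₂/V₁) / ln(z₂/z₁)
α = ln(77.1/51.2) / ln(42.0/10.0) = ln(1.5059) / ln(4.2000)
  = 0.40936 / 1.43508 = 0.28525

α ≈ 0.285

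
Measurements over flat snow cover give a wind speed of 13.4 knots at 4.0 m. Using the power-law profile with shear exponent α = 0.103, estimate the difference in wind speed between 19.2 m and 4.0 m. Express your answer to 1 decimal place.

2.3 knots

Power law: V₂ = V₁ · (z₂/z₁)^α = 13.4 × (4.8000)^0.103 = 15.7497 knots
ΔV = 15.7497 − 13.4 = 2.3497 knots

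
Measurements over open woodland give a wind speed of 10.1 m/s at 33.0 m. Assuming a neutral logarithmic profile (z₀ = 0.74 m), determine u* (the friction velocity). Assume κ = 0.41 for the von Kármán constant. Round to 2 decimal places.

u* ≈ 1.09 m/s

Log law: V(z) = (u*/κ) · ln(z/z₀) ⇒ u* = κ · V / ln(z/z₀)
u* = 0.41 × 10.1 / ln(33.0/0.74) = 0.41 × 10.1 / 3.7976
   = 4.1410 / 3.7976 = 1.0904 m/s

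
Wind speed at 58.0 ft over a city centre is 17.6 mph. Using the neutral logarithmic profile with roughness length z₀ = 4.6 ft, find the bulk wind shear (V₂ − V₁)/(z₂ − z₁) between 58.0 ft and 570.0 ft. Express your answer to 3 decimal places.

0.031 mph/ft

Log law: V₂ = V₁ · ln(z₂/z₀)/ln(z₁/z₀) = 17.6 × 4.8196/2.5344 = 33.4695 mph
ΔV/Δz = (33.4695 − 17.6)/(570.0 − 58.0) = 15.8695/512.0000 = 0.03100 mph/ft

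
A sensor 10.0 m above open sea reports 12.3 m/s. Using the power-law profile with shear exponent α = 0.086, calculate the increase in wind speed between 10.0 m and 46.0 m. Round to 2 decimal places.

1.72 m/s

Power law: V₂ = V₁ · (z₂/z₁)^α = 12.3 × (4.6000)^0.086 = 14.0250 m/s
ΔV = 14.0250 − 12.3 = 1.7250 m/s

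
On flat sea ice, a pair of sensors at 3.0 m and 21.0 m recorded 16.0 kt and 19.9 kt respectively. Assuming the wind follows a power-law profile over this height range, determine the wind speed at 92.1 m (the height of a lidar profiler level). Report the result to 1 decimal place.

23.5 kt

First find α: α = ln(V₂/V₁)/ln(z₂/z₁) = ln(19.9/16.0)/ln(21.0/3.0) = 0.21813/1.94591 = 0.1121
Extrapolate from 21.0 m to 92.1 m: V₃ = 19.9 × (92.1/21.0)^0.1121 = 19.9 × 1.1802 = 23.4868 kt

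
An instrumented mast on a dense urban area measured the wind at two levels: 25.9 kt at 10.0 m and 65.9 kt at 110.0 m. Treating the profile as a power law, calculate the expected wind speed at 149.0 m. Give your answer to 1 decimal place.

74.2 kt

First find α: α = ln(V₂/V₁)/ln(z₂/z₁) = ln(65.9/25.9)/ln(110.0/10.0) = 0.93390/2.39790 = 0.3895
Extrapolate from 110.0 m to 149.0 m: V₃ = 65.9 × (149.0/110.0)^0.3895 = 65.9 × 1.1255 = 74.1676 kt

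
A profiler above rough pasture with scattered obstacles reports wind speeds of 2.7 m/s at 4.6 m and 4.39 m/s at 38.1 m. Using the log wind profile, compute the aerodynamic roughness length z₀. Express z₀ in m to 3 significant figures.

Log law: V(z) ∝ ln(z/z₀). With r = V₁/V₂ = 2.7/4.39 = 0.61503,
r · ln(z₂/z₀) = ln(z₁/z₀) ⇒ ln z₀ = (ln z₁ − r·ln z₂)/(1 − r)
ln z₀ = (1.52606 − 0.61503×3.64021) / 0.38497 = -1.8516
z₀ = exp(-1.8516) = 0.1570 m

z₀ ≈ 0.157 m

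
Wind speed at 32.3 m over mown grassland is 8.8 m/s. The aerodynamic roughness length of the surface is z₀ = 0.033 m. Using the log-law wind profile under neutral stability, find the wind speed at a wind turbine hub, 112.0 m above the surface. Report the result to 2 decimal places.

Log law: V(z) ∝ ln(z/z₀), so V₂/V₁ = ln(z₂/z₀) / ln(z₁/z₀).
ln(112.0/0.033) = 8.1297, ln(32.3/0.033) = 6.8863
V₂ = 8.8 × 8.1297/6.8863 = 8.8 × 1.1806 = 10.3890 m/s

10.39 m/s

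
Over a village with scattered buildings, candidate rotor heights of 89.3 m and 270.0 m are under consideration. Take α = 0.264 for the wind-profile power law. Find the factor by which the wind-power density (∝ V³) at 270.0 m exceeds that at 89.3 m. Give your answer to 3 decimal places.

2.402

Speed ratio: V_B/V_A = (z_B/z_A)^α = (270.0/89.3)^0.264 = (3.0235)^0.264 = 1.33923
Power-density ratio: P_B/P_A = (V_B/V_A)³ = (1.33923)³ = 2.40196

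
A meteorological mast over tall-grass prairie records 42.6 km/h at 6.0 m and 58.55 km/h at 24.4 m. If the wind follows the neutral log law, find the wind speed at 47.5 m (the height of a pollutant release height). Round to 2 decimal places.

66.12 km/h

Log law: V ∝ ln(z/z₀). From the pair, with r = V₁/V₂ = 0.72758,
ln z₀ = (ln z₁ − r·ln z₂)/(1 − r) = (1.7918 − 0.72758×3.1946)/0.27242 = -1.9550 → z₀ = 0.1416 m
V₃ = V₁ · ln(z₃/z₀)/ln(z₁/z₀) = 42.6 × 5.8157/3.7467 = 66.1240 km/h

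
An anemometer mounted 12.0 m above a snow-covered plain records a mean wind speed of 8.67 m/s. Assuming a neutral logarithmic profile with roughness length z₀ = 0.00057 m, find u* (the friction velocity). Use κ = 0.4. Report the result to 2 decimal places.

u* ≈ 0.35 m/s

Log law: V(z) = (u*/κ) · ln(z/z₀) ⇒ u* = κ · V / ln(z/z₀)
u* = 0.4 × 8.67 / ln(12.0/0.00057) = 0.4 × 8.67 / 9.9548
   = 3.4680 / 9.9548 = 0.3484 m/s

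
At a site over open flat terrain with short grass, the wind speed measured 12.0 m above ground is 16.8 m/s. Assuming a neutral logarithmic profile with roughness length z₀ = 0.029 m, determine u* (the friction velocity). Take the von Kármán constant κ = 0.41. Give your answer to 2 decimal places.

u* ≈ 1.14 m/s

Log law: V(z) = (u*/κ) · ln(z/z₀) ⇒ u* = κ · V / ln(z/z₀)
u* = 0.41 × 16.8 / ln(12.0/0.029) = 0.41 × 16.8 / 6.0254
   = 6.8880 / 6.0254 = 1.1432 m/s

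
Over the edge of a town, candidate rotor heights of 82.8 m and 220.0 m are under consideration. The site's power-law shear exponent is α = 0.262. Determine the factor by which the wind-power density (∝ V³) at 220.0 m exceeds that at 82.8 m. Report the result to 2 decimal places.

Speed ratio: V_B/V_A = (z_B/z_A)^α = (220.0/82.8)^0.262 = (2.6570)^0.262 = 1.29179
Power-density ratio: P_B/P_A = (V_B/V_A)³ = (1.29179)³ = 2.15562

2.16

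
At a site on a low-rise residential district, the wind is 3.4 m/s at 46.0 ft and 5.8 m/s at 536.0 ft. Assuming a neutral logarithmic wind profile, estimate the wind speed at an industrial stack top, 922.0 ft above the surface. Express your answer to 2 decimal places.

6.33 m/s

Log law: V ∝ ln(z/z₀). From the pair, with r = V₁/V₂ = 0.58621,
ln z₀ = (ln z₁ − r·ln z₂)/(1 − r) = (3.8286 − 0.58621×6.2841)/0.41379 = 0.3500 → z₀ = 1.419 ft
V₃ = V₁ · ln(z₃/z₀)/ln(z₁/z₀) = 3.4 × 6.4765/3.4786 = 6.3302 m/s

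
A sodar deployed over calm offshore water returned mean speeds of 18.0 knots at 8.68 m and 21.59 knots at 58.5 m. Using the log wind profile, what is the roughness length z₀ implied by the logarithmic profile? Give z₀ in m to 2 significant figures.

Log law: V(z) ∝ ln(z/z₀). With r = V₁/V₂ = 18.0/21.59 = 0.83372,
r · ln(z₂/z₀) = ln(z₁/z₀) ⇒ ln z₀ = (ln z₁ − r·ln z₂)/(1 − r)
ln z₀ = (2.16102 − 0.83372×4.06903) / 0.16628 = -7.4056
z₀ = exp(-7.4056) = 0.0006079 m

z₀ ≈ 0.00061 m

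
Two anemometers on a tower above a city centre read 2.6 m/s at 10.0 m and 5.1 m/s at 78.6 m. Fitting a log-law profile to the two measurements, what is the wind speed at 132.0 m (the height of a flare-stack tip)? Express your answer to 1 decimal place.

Log law: V ∝ ln(z/z₀). From the pair, with r = V₁/V₂ = 0.50980,
ln z₀ = (ln z₁ − r·ln z₂)/(1 − r) = (2.3026 − 0.50980×4.3644)/0.49020 = 0.1583 → z₀ = 1.172 m
V₃ = V₁ · ln(z₃/z₀)/ln(z₁/z₀) = 2.6 × 4.7245/2.1443 = 5.7286 m/s

5.7 m/s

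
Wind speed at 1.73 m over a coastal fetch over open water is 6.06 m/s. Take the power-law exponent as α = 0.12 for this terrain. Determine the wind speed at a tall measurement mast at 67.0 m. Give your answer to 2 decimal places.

9.40 m/s

Power-law profile: V₂ = V₁ · (z₂/z₁)^α
V₂ = 6.06 × (67.0/1.73)^0.12 = 6.06 × (38.7283)^0.12
    = 6.06 × 1.5508 = 9.3980 m/s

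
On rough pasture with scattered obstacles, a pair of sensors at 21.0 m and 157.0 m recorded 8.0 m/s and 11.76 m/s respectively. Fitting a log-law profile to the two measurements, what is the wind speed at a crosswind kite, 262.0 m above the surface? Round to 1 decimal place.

Log law: V ∝ ln(z/z₀). From the pair, with r = V₁/V₂ = 0.68027,
ln z₀ = (ln z₁ − r·ln z₂)/(1 − r) = (3.0445 − 0.68027×5.0562)/0.31973 = -1.2357 → z₀ = 0.2906 m
V₃ = V₁ · ln(z₃/z₀)/ln(z₁/z₀) = 8.0 × 6.8041/4.2803 = 12.7171 m/s

12.7 m/s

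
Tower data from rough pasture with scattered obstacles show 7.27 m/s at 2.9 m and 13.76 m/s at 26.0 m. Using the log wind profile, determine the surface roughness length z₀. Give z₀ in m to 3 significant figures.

Log law: V(z) ∝ ln(z/z₀). With r = V₁/V₂ = 7.27/13.76 = 0.52834,
r · ln(z₂/z₀) = ln(z₁/z₀) ⇒ ln z₀ = (ln z₁ − r·ln z₂)/(1 − r)
ln z₀ = (1.06471 − 0.52834×3.25810) / 0.47166 = -1.3923
z₀ = exp(-1.3923) = 0.2485 m

z₀ ≈ 0.249 m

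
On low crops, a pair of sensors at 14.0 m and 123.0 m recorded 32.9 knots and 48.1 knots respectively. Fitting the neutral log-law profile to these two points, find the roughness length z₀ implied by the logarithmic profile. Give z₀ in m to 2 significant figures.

Log law: V(z) ∝ ln(z/z₀). With r = V₁/V₂ = 32.9/48.1 = 0.68399,
r · ln(z₂/z₀) = ln(z₁/z₀) ⇒ ln z₀ = (ln z₁ − r·ln z₂)/(1 − r)
ln z₀ = (2.63906 − 0.68399×4.81218) / 0.31601 = -2.0646
z₀ = exp(-2.0646) = 0.1269 m

z₀ ≈ 0.13 m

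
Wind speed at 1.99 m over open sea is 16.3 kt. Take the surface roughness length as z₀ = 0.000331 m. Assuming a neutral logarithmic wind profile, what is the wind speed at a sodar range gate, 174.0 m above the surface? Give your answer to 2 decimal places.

Log law: V(z) ∝ ln(z/z₀), so V₂/V₁ = ln(z₂/z₀) / ln(z₁/z₀).
ln(174.0/0.000331) = 13.1724, ln(1.99/0.000331) = 8.7015
V₂ = 16.3 × 13.1724/8.7015 = 16.3 × 1.5138 = 24.6751 kt

24.68 kt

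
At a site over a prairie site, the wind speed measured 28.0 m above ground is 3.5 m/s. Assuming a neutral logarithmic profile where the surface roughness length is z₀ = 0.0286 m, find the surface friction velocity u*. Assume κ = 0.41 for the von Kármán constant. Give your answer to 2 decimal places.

Log law: V(z) = (u*/κ) · ln(z/z₀) ⇒ u* = κ · V / ln(z/z₀)
u* = 0.41 × 3.5 / ln(28.0/0.0286) = 0.41 × 3.5 / 6.8866
   = 1.4350 / 6.8866 = 0.2084 m/s

u* ≈ 0.21 m/s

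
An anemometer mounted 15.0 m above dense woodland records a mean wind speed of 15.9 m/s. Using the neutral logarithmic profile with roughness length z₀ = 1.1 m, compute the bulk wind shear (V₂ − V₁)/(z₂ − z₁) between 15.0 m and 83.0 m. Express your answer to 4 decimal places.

Log law: V₂ = V₁ · ln(z₂/z₀)/ln(z₁/z₀) = 15.9 × 4.3235/2.6127 = 26.3111 m/s
ΔV/Δz = (26.3111 − 15.9)/(83.0 − 15.0) = 10.4111/68.0000 = 0.15310 m/s/m

0.1531 m/s/m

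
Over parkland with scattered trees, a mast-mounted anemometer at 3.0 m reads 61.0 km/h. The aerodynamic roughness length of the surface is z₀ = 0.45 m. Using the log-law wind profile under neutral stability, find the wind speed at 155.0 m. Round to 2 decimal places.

Log law: V(z) ∝ ln(z/z₀), so V₂/V₁ = ln(z₂/z₀) / ln(z₁/z₀).
ln(155.0/0.45) = 5.8419, ln(3.0/0.45) = 1.8971
V₂ = 61.0 × 5.8419/1.8971 = 61.0 × 3.0794 = 187.8415 km/h

187.84 km/h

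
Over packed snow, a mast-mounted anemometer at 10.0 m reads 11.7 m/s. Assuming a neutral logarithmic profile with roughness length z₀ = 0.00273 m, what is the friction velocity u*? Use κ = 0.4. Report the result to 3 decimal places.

u* ≈ 0.570 m/s

Log law: V(z) = (u*/κ) · ln(z/z₀) ⇒ u* = κ · V / ln(z/z₀)
u* = 0.4 × 11.7 / ln(10.0/0.00273) = 0.4 × 11.7 / 8.2060
   = 4.6800 / 8.2060 = 0.5703 m/s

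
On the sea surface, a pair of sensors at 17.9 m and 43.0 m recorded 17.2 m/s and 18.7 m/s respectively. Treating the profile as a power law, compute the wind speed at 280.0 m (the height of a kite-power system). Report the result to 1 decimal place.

First find α: α = ln(V₂/V₁)/ln(z₂/z₁) = ln(18.7/17.2)/ln(43.0/17.9) = 0.08361/0.87640 = 0.0954
Extrapolate from 43.0 m to 280.0 m: V₃ = 18.7 × (280.0/43.0)^0.0954 = 18.7 × 1.1957 = 22.3601 m/s

22.4 m/s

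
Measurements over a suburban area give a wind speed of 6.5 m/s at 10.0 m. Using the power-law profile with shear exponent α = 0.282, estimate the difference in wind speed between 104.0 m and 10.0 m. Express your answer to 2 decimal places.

6.08 m/s

Power law: V₂ = V₁ · (z₂/z₁)^α = 6.5 × (10.4000)^0.282 = 12.5810 m/s
ΔV = 12.5810 − 6.5 = 6.0810 m/s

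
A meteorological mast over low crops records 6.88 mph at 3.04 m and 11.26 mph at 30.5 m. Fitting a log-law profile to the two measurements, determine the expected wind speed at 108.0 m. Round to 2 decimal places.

13.66 mph

Log law: V ∝ ln(z/z₀). From the pair, with r = V₁/V₂ = 0.61101,
ln z₀ = (ln z₁ − r·ln z₂)/(1 − r) = (1.1119 − 0.61101×3.4177)/0.38899 = -2.5101 → z₀ = 0.08126 m
V₃ = V₁ · ln(z₃/z₀)/ln(z₁/z₀) = 6.88 × 7.1923/3.6220 = 13.6617 mph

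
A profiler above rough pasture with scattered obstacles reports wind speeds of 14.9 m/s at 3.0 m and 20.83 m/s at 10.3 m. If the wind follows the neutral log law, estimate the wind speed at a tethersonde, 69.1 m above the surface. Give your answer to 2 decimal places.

29.98 m/s

Log law: V ∝ ln(z/z₀). From the pair, with r = V₁/V₂ = 0.71531,
ln z₀ = (ln z₁ − r·ln z₂)/(1 − r) = (1.0986 − 0.71531×2.3321)/0.28469 = -2.0008 → z₀ = 0.1352 m
V₃ = V₁ · ln(z₃/z₀)/ln(z₁/z₀) = 14.9 × 6.2364/3.0994 = 29.9803 m/s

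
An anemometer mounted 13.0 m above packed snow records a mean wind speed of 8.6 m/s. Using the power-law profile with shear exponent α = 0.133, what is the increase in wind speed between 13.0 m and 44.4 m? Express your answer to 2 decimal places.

1.53 m/s

Power law: V₂ = V₁ · (z₂/z₁)^α = 8.6 × (3.4154)^0.133 = 10.1262 m/s
ΔV = 10.1262 − 8.6 = 1.5262 m/s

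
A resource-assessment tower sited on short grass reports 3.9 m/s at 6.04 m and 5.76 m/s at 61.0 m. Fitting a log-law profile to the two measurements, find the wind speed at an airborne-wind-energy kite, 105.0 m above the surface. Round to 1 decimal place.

6.2 m/s

Log law: V ∝ ln(z/z₀). From the pair, with r = V₁/V₂ = 0.67708,
ln z₀ = (ln z₁ − r·ln z₂)/(1 − r) = (1.7984 − 0.67708×4.1109)/0.32292 = -3.0503 → z₀ = 0.04734 m
V₃ = V₁ · ln(z₃/z₀)/ln(z₁/z₀) = 3.9 × 7.7043/4.8487 = 6.1968 m/s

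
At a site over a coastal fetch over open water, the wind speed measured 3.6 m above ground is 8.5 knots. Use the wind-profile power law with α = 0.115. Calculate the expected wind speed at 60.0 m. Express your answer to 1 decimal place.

11.7 knots

Power-law profile: V₂ = V₁ · (z₂/z₁)^α
V₂ = 8.5 × (60.0/3.6)^0.115 = 8.5 × (16.6667)^0.115
    = 8.5 × 1.3820 = 11.7471 knots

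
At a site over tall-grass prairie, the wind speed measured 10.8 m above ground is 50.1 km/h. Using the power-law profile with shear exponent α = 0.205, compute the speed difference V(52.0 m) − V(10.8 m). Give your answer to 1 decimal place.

Power law: V₂ = V₁ · (z₂/z₁)^α = 50.1 × (4.8148)^0.205 = 69.1459 km/h
ΔV = 69.1459 − 50.1 = 19.0459 km/h

19.0 km/h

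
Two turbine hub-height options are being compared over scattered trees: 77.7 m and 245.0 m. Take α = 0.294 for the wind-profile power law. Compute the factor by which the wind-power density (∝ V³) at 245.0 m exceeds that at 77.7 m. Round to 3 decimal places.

Speed ratio: V_B/V_A = (z_B/z_A)^α = (245.0/77.7)^0.294 = (3.1532)^0.294 = 1.40162
Power-density ratio: P_B/P_A = (V_B/V_A)³ = (1.40162)³ = 2.75355

2.754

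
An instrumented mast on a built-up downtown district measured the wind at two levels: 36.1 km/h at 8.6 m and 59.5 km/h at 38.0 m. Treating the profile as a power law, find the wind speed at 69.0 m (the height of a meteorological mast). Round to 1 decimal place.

72.7 km/h

First find α: α = ln(V₂/V₁)/ln(z₂/z₁) = ln(59.5/36.1)/ln(38.0/8.6) = 0.49968/1.48582 = 0.3363
Extrapolate from 38.0 m to 69.0 m: V₃ = 59.5 × (69.0/38.0)^0.3363 = 59.5 × 1.2221 = 72.7178 km/h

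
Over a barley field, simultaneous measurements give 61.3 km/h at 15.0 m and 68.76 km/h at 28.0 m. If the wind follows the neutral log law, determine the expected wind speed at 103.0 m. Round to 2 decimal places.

Log law: V ∝ ln(z/z₀). From the pair, with r = V₁/V₂ = 0.89151,
ln z₀ = (ln z₁ − r·ln z₂)/(1 − r) = (2.7081 − 0.89151×3.3322)/0.10849 = -2.4207 → z₀ = 0.08886 m
V₃ = V₁ · ln(z₃/z₀)/ln(z₁/z₀) = 61.3 × 7.0555/5.1288 = 84.3280 km/h

84.33 km/h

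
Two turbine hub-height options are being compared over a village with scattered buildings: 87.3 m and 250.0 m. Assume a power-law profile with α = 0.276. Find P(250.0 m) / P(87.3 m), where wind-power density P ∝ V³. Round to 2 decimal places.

Speed ratio: V_B/V_A = (z_B/z_A)^α = (250.0/87.3)^0.276 = (2.8637)^0.276 = 1.33694
Power-density ratio: P_B/P_A = (V_B/V_A)³ = (1.33694)³ = 2.38965

2.39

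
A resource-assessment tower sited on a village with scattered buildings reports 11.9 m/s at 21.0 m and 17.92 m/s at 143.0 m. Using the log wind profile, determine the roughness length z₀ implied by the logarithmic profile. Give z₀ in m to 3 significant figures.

Log law: V(z) ∝ ln(z/z₀). With r = V₁/V₂ = 11.9/17.92 = 0.66406,
r · ln(z₂/z₀) = ln(z₁/z₀) ⇒ ln z₀ = (ln z₁ − r·ln z₂)/(1 − r)
ln z₀ = (3.04452 − 0.66406×4.96284) / 0.33594 = -0.7475
z₀ = exp(-0.7475) = 0.4735 m

z₀ ≈ 0.474 m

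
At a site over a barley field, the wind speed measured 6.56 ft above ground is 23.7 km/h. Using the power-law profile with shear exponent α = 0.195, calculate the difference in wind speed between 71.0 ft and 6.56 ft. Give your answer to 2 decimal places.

Power law: V₂ = V₁ · (z₂/z₁)^α = 23.7 × (10.8232)^0.195 = 37.7092 km/h
ΔV = 37.7092 − 23.7 = 14.0092 km/h

14.01 km/h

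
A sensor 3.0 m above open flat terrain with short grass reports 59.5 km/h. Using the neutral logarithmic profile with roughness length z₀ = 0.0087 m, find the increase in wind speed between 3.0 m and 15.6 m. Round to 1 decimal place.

16.8 km/h

Log law: V₂ = V₁ · ln(z₂/z₀)/ln(z₁/z₀) = 59.5 × 7.4917/5.8430 = 76.2884 km/h
ΔV = 76.2884 − 59.5 = 16.7884 km/h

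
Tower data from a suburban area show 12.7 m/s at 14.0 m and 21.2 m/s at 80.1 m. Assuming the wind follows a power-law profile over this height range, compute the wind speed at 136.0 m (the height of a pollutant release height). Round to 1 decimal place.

24.8 m/s

First find α: α = ln(V₂/V₁)/ln(z₂/z₁) = ln(21.2/12.7)/ln(80.1/14.0) = 0.51240/1.74422 = 0.2938
Extrapolate from 80.1 m to 136.0 m: V₃ = 21.2 × (136.0/80.1)^0.2938 = 21.2 × 1.1683 = 24.7671 m/s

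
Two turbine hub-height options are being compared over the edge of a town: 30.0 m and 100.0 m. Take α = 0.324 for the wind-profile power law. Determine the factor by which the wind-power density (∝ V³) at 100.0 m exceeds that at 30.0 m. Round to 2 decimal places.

3.22

Speed ratio: V_B/V_A = (z_B/z_A)^α = (100.0/30.0)^0.324 = (3.3333)^0.324 = 1.47711
Power-density ratio: P_B/P_A = (V_B/V_A)³ = (1.47711)³ = 3.22284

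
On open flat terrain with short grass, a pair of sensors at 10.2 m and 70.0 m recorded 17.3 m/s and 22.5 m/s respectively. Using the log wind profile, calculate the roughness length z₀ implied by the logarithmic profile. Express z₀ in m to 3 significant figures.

Log law: V(z) ∝ ln(z/z₀). With r = V₁/V₂ = 17.3/22.5 = 0.76889,
r · ln(z₂/z₀) = ln(z₁/z₀) ⇒ ln z₀ = (ln z₁ − r·ln z₂)/(1 − r)
ln z₀ = (2.32239 − 0.76889×4.24850) / 0.23111 = -4.0856
z₀ = exp(-4.0856) = 0.01681 m

z₀ ≈ 0.0168 m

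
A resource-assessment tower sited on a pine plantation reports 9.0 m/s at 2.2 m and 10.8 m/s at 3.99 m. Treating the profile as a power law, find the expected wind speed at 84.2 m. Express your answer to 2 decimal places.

27.48 m/s

First find α: α = ln(V₂/V₁)/ln(z₂/z₁) = ln(10.8/9.0)/ln(3.99/2.2) = 0.18232/0.59533 = 0.3063
Extrapolate from 3.99 m to 84.2 m: V₃ = 10.8 × (84.2/3.99)^0.3063 = 10.8 × 2.5444 = 27.4792 m/s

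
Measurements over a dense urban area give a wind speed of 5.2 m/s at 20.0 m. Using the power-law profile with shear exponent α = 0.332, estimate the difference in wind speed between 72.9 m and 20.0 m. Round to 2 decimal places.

Power law: V₂ = V₁ · (z₂/z₁)^α = 5.2 × (3.6450)^0.332 = 7.9889 m/s
ΔV = 7.9889 − 5.2 = 2.7889 m/s

2.79 m/s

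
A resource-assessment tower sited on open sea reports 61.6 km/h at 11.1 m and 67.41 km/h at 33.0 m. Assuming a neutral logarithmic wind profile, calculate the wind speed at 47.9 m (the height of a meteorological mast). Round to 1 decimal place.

69.4 km/h

Log law: V ∝ ln(z/z₀). From the pair, with r = V₁/V₂ = 0.91381,
ln z₀ = (ln z₁ − r·ln z₂)/(1 − r) = (2.4069 − 0.91381×3.4965)/0.08619 = -9.1450 → z₀ = 0.0001067 m
V₃ = V₁ · ln(z₃/z₀)/ln(z₁/z₀) = 61.6 × 13.0142/11.5520 = 69.3969 km/h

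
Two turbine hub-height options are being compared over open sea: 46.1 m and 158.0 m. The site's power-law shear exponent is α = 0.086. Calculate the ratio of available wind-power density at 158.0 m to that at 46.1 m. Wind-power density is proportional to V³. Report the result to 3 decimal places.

Speed ratio: V_B/V_A = (z_B/z_A)^α = (158.0/46.1)^0.086 = (3.4273)^0.086 = 1.11175
Power-density ratio: P_B/P_A = (V_B/V_A)³ = (1.11175)³ = 1.37410

1.374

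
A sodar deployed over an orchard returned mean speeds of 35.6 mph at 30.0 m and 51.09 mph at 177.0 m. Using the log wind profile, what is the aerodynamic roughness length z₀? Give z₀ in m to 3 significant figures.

Log law: V(z) ∝ ln(z/z₀). With r = V₁/V₂ = 35.6/51.09 = 0.69681,
r · ln(z₂/z₀) = ln(z₁/z₀) ⇒ ln z₀ = (ln z₁ − r·ln z₂)/(1 − r)
ln z₀ = (3.40120 − 0.69681×5.17615) / 0.30319 = -0.6781
z₀ = exp(-0.6781) = 0.5076 m

z₀ ≈ 0.508 m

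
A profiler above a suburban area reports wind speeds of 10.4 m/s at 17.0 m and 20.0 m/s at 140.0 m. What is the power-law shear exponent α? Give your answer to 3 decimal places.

α ≈ 0.310

Power law: V₂/V₁ = (z₂/z₁)^α ⇒ α = ln(V₂/V₁) / ln(z₂/z₁)
α = ln(20.0/10.4) / ln(140.0/17.0) = ln(1.9231) / ln(8.2353)
  = 0.65393 / 2.10843 = 0.31015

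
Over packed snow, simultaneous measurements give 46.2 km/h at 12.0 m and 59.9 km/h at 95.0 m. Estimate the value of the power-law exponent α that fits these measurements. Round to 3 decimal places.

α ≈ 0.126

Power law: V₂/V₁ = (z₂/z₁)^α ⇒ α = ln(V₂/V₁) / ln(z₂/z₁)
α = ln(59.9/46.2) / ln(95.0/12.0) = ln(1.2965) / ln(7.9167)
  = 0.25970 / 2.06897 = 0.12552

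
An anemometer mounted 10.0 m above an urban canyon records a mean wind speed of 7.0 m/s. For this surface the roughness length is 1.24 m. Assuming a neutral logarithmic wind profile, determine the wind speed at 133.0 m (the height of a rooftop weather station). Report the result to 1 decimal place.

15.7 m/s

Log law: V(z) ∝ ln(z/z₀), so V₂/V₁ = ln(z₂/z₀) / ln(z₁/z₀).
ln(133.0/1.24) = 4.6752, ln(10.0/1.24) = 2.0875
V₂ = 7.0 × 4.6752/2.0875 = 7.0 × 2.2397 = 15.6776 m/s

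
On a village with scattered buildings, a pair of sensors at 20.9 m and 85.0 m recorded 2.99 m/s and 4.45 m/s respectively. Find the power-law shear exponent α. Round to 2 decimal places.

α ≈ 0.28

Power law: V₂/V₁ = (z₂/z₁)^α ⇒ α = ln(V₂/V₁) / ln(z₂/z₁)
α = ln(4.45/2.99) / ln(85.0/20.9) = ln(1.4883) / ln(4.0670)
  = 0.39763 / 1.40290 = 0.28343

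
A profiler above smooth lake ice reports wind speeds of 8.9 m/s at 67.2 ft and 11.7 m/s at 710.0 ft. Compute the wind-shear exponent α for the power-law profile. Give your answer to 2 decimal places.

Power law: V₂/V₁ = (z₂/z₁)^α ⇒ α = ln(V₂/V₁) / ln(z₂/z₁)
α = ln(11.7/8.9) / ln(710.0/67.2) = ln(1.3146) / ln(10.5655)
  = 0.27354 / 2.35759 = 0.11602

α ≈ 0.12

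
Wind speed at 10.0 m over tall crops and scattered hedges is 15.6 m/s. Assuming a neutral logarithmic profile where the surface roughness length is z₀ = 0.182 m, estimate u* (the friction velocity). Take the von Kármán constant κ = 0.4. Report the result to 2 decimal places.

Log law: V(z) = (u*/κ) · ln(z/z₀) ⇒ u* = κ · V / ln(z/z₀)
u* = 0.4 × 15.6 / ln(10.0/0.182) = 0.4 × 15.6 / 4.0063
   = 6.2400 / 4.0063 = 1.5575 m/s

u* ≈ 1.56 m/s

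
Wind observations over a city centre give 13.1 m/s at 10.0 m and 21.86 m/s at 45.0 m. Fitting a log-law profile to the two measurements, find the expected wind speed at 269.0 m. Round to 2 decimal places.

Log law: V ∝ ln(z/z₀). From the pair, with r = V₁/V₂ = 0.59927,
ln z₀ = (ln z₁ − r·ln z₂)/(1 − r) = (2.3026 − 0.59927×3.8067)/0.40073 = 0.0533 → z₀ = 1.055 m
V₃ = V₁ · ln(z₃/z₀)/ln(z₁/z₀) = 13.1 × 5.5414/2.2492 = 32.2739 m/s

32.27 m/s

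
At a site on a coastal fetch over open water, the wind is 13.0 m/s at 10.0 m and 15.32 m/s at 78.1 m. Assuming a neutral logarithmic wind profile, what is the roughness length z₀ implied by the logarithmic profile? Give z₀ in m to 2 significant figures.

Log law: V(z) ∝ ln(z/z₀). With r = V₁/V₂ = 13.0/15.32 = 0.84856,
r · ln(z₂/z₀) = ln(z₁/z₀) ⇒ ln z₀ = (ln z₁ − r·ln z₂)/(1 − r)
ln z₀ = (2.30259 − 0.84856×4.35799) / 0.15144 = -9.2148
z₀ = exp(-9.2148) = 0.00009956 m

z₀ ≈ 0.000100 m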